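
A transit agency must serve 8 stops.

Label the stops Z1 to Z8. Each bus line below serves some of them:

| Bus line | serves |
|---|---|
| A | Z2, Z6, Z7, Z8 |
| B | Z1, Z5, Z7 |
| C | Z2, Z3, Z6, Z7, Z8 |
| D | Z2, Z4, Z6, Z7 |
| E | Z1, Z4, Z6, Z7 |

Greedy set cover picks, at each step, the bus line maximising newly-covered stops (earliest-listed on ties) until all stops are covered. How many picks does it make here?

Greedy: pick C (covers 5 new) → pick B (covers 2 new) → pick D (covers 1 new). Total picks: 3.

3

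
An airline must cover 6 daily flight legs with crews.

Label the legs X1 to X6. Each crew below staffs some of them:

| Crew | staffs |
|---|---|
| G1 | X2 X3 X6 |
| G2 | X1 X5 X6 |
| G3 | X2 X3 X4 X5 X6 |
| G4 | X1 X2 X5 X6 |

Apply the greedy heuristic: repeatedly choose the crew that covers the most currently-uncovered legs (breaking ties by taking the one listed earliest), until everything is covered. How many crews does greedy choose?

2

Greedy: pick G3 (covers 5 new) → pick G2 (covers 1 new). Total picks: 2.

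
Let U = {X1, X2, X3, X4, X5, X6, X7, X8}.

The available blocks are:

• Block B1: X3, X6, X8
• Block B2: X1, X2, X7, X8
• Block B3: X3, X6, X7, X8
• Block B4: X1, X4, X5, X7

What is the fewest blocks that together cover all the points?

3

Take {B2, B3, B4}. Their union is {X1, X2, X3, X4, X5, X6, X7, X8}, which is all 8 points.
Only B2 contains X2, so B2 is forced; the remaining 4 points need at least 2 more blocks (each remaining block adds at most 2) — so at least 3 blocks are needed, and 3 is optimal.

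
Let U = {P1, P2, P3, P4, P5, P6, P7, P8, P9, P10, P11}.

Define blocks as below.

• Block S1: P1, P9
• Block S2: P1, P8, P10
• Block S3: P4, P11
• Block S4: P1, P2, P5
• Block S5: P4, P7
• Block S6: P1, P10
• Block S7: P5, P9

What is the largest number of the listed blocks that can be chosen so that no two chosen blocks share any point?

S3, S6, S7 are pairwise disjoint (S3={P4,P11}; S6={P1,P10}; S7={P5,P9}).
Every remaining block overlaps one of these, and no 4 of the listed blocks are pairwise disjoint, so 3 is the maximum.

3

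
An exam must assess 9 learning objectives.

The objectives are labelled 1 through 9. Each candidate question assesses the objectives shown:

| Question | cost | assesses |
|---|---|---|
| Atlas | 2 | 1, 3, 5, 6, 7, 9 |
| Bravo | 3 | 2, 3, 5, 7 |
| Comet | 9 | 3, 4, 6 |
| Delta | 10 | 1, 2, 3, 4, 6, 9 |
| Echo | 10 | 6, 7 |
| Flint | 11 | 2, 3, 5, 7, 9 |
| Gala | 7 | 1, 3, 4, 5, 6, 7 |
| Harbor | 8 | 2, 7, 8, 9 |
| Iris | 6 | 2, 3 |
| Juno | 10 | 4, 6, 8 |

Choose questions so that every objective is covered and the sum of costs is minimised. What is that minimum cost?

Atlas, Bravo, Juno together cover every objective (Atlas ∪ Bravo ∪ Juno = {1, 2, 3, 4, 5, 6, 7, 8, 9}); total cost 2 + 3 + 10 = 15.
No covering selection has total cost below 15.

15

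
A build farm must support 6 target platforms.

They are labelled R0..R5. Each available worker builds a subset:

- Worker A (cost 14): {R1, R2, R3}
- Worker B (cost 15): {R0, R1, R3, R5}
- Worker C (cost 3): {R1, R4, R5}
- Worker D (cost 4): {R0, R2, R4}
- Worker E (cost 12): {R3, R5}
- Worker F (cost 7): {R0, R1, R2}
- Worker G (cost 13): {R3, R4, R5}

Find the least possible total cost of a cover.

C, D, E together cover every platform (C ∪ D ∪ E = {R0, R1, R2, R3, R4, R5}); total cost 3 + 4 + 12 = 19.
No covering selection has total cost below 19.

19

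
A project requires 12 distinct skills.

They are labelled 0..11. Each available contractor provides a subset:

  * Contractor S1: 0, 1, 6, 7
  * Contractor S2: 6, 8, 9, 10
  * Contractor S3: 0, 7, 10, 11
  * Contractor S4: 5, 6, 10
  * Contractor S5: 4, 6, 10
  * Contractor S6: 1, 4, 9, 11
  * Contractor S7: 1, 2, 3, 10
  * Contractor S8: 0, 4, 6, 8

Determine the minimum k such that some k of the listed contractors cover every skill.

5

S2 and S3 and S4 and S5 and S7 together: S2 ∪ S3 ∪ S4 ∪ S5 ∪ S7 = {0, 1, 2, 3, 4, 5, 6, 7, 8, 9, 10, 11} — every skill is covered.
No 4 of the 8 contractors cover everything (all 70 combinations miss at least one skill), so 5 is optimal.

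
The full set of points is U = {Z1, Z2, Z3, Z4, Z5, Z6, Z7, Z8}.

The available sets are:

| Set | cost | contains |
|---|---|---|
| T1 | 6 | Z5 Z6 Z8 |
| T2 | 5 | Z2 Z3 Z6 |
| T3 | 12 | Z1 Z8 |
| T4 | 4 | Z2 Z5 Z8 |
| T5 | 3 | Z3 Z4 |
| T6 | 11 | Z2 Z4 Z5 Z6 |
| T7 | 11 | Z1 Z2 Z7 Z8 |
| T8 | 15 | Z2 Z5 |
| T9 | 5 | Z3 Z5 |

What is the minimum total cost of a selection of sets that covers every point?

20

T1, T5, T7 together cover every point (T1 ∪ T5 ∪ T7 = {Z1, Z2, Z3, Z4, Z5, Z6, Z7, Z8}); total cost 6 + 3 + 11 = 20.
The greedy pick T4, T5, T2, T7 costs 23; no covering selection beats 20.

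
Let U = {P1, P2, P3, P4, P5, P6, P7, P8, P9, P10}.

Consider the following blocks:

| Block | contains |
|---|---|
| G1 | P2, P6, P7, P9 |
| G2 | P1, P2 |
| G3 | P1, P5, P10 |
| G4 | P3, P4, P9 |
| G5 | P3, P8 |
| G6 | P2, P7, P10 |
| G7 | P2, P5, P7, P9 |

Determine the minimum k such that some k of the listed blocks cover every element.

G1 and G3 and G4 and G5 together: G1 ∪ G3 ∪ G4 ∪ G5 = {P1, P2, P3, P4, P5, P6, P7, P8, P9, P10} — every element is covered.
Only G4 contains P4, so G4 is forced; the remaining 7 elements need at least 3 more blocks (each remaining block adds at most 3) — so at least 4 blocks are needed, and 4 is optimal.

4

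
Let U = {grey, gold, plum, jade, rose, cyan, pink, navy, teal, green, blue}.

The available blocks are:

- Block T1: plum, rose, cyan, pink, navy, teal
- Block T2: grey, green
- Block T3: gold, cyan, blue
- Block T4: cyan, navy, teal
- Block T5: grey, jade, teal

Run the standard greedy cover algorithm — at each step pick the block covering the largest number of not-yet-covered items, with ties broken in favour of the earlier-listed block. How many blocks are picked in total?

Greedy: pick T1 (covers 6 new) → pick T2 (covers 2 new) → pick T3 (covers 2 new) → pick T5 (covers 1 new). Total picks: 4.

4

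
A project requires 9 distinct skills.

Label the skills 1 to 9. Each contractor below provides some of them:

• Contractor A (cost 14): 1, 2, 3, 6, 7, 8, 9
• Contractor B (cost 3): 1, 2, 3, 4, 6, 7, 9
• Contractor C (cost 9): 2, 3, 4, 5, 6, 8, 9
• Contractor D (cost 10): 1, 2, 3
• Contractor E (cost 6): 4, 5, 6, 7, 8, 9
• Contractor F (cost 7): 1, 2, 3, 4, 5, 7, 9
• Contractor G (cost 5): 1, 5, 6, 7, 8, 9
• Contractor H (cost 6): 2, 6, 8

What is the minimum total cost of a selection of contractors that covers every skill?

8

B, G together cover every skill (B ∪ G = {1, 2, 3, 4, 5, 6, 7, 8, 9}); total cost 3 + 5 = 8.
No covering selection has total cost below 8.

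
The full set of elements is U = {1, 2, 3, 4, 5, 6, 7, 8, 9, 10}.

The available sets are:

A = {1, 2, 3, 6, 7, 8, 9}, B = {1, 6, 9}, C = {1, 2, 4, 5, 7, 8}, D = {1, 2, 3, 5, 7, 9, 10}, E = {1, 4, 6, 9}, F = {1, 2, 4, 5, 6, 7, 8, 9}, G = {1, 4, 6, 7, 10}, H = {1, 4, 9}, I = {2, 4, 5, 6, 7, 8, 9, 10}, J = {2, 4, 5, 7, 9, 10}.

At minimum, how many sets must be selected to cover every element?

A and J together: A ∪ J = {1, 2, 3, 4, 5, 6, 7, 8, 9, 10} — every element is covered.
No single set has all 10 elements (the largest, F, has 8), so 2 is optimal.

2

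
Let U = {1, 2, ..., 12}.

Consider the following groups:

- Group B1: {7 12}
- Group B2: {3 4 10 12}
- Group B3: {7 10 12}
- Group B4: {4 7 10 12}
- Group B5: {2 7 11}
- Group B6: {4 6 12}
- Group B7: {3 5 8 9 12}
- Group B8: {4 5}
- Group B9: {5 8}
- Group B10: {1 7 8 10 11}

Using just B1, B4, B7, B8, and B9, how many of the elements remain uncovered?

Union of B1, B4, B7, B8, B9 = {3, 4, 5, 7, 8, 9, 10, 12}.
Not covered: 1, 2, 6, 11 — 4 elements.

4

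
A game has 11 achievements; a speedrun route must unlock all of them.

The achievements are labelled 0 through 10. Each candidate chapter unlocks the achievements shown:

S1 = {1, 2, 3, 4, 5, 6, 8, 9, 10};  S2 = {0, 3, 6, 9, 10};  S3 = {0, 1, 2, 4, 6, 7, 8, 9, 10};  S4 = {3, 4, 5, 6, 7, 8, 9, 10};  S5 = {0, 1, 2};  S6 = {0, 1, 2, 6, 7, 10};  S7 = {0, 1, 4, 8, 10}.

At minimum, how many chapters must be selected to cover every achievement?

2

S1 and S6 together: S1 ∪ S6 = {0, 1, 2, 3, 4, 5, 6, 7, 8, 9, 10} — every achievement is covered.
No single chapter has all 11 achievements (the largest, S1, has 9), so 2 is optimal.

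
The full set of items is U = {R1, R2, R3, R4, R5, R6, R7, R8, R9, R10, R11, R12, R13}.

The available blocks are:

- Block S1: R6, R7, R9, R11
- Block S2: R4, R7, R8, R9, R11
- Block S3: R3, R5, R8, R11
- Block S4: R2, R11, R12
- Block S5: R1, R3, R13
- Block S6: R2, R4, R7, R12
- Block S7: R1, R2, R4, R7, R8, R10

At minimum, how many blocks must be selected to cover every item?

5

S1, S3, S4, S5, and S7 cover everything between them: the union {R1, R2, R3, R4, R5, R6, R7, R8, R9, R10, R11, R12, R13} is all of U.
No 4 of the 7 blocks cover everything (all 35 combinations miss at least one item), so 5 is optimal.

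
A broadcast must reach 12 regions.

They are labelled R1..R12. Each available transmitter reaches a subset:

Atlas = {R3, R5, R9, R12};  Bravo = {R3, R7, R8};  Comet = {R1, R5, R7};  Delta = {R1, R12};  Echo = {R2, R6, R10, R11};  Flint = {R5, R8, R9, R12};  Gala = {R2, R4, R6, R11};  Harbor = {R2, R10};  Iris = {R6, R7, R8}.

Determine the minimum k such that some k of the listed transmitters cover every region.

5

Take {Atlas, Bravo, Delta, Gala, Harbor}. Their union is {R1, R2, R3, R4, R5, R6, R7, R8, R9, R10, R11, R12}, which is all 12 regions.
No 4 of the 9 transmitters cover everything (all 126 combinations miss at least one region), so 5 is optimal.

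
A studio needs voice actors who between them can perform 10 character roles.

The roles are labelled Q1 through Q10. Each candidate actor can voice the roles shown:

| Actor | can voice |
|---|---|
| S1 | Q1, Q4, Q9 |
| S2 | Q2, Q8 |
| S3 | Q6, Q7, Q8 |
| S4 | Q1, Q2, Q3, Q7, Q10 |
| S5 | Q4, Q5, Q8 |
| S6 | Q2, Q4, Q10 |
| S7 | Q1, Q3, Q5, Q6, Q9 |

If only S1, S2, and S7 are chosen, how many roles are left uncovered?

Union of S1, S2, S7 = {Q1, Q2, Q3, Q4, Q5, Q6, Q8, Q9}.
Not covered: Q7, Q10 — 2 roles.

2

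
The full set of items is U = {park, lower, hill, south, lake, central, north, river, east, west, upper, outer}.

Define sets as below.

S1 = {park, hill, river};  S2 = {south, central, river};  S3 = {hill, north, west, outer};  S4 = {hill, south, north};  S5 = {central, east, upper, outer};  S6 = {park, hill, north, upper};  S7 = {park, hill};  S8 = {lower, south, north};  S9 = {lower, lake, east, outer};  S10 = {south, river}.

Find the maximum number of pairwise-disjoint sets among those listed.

3

S5, S7, S10 are pairwise disjoint (S5={central,east,upper,outer}; S7={park,hill}; S10={south,river}).
Every remaining set overlaps one of these, and no 4 of the listed sets are pairwise disjoint, so 3 is the maximum.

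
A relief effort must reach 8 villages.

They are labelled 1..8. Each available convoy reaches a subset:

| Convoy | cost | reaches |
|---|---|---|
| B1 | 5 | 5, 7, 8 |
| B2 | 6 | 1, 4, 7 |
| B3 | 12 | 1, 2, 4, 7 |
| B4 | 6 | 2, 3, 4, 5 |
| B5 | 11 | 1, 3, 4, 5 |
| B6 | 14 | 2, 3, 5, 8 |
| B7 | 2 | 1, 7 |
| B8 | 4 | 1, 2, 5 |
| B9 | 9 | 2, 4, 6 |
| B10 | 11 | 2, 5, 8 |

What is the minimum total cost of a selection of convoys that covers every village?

22

B1, B4, B7, B9 together cover every village (B1 ∪ B4 ∪ B7 ∪ B9 = {1, 2, 3, 4, 5, 6, 7, 8}); total cost 5 + 6 + 2 + 9 = 22.
No covering selection has total cost below 22.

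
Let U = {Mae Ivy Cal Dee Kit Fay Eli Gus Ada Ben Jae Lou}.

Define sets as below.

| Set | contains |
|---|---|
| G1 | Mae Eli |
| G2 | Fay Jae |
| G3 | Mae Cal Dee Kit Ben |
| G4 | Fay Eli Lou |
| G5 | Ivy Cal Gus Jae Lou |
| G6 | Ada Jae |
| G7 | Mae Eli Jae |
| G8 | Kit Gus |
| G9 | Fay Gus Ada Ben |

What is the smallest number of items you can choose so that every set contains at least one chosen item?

4

H = {Cal, Eli, Gus, Jae} meets every set (each contains at least one member of H), and |H| = 4.
No choice of 3 items meets every set, so 4 is the minimum.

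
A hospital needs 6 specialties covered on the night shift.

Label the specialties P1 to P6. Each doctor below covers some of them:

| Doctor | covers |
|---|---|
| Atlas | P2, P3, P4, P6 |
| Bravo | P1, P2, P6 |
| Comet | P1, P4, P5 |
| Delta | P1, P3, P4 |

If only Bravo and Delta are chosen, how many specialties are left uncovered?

1

Union of Bravo, Delta = {P1, P2, P3, P4, P6}.
Not covered: P5 — 1 specialty.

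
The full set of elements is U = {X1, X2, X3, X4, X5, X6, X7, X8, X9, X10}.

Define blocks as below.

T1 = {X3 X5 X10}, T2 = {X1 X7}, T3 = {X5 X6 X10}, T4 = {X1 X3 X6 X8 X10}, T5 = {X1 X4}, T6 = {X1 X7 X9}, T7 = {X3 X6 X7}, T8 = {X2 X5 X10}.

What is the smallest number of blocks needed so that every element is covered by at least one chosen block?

4

T4 and T5 and T6 and T8 together: T4 ∪ T5 ∪ T6 ∪ T8 = {X1, X2, X3, X4, X5, X6, X7, X8, X9, X10} — every element is covered.
Only T4 contains X8, so T4 is forced; the remaining 5 elements need at least 3 more blocks (each remaining block adds at most 2) — so at least 4 blocks are needed, and 4 is optimal.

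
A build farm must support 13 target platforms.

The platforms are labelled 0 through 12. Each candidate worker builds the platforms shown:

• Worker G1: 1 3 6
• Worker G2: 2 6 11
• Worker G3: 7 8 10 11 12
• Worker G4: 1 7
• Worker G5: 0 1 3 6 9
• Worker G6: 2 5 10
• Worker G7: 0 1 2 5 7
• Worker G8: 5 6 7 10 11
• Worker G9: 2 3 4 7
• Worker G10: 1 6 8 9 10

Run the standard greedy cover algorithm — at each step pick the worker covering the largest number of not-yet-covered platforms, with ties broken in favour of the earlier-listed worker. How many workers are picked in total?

4

Greedy: pick G3 (covers 5 new) → pick G5 (covers 5 new) → pick G6 (covers 2 new) → pick G9 (covers 1 new). Total picks: 4.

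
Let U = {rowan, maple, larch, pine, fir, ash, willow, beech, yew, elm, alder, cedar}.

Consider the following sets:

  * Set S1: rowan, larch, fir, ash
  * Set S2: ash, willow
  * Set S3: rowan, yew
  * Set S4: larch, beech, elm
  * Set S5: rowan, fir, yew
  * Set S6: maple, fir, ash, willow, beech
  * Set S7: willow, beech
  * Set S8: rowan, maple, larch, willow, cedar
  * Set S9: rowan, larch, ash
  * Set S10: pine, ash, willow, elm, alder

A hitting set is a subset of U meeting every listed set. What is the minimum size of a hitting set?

Take H = {rowan, ash, beech}. Each listed set contains at least one of these, so H is a hitting set of size 3.
The sets S2, S3, S4 are pairwise disjoint, so any hitting set needs a separate element for each — at least 3. Hence 3 is optimal.

3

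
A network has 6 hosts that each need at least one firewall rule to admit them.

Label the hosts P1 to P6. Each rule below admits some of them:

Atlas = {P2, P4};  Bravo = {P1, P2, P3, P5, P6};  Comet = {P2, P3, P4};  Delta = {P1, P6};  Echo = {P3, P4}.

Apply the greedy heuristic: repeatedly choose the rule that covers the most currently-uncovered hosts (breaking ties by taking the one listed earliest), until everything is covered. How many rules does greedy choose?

2

Greedy: pick Bravo (covers 5 new) → pick Atlas (covers 1 new). Total picks: 2.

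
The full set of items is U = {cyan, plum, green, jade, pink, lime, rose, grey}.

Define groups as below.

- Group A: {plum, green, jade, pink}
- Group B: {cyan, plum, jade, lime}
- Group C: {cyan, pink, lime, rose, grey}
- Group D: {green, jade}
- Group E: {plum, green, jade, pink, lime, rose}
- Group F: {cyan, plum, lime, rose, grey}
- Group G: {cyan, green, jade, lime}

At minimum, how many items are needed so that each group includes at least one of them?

The 2 items {cyan, jade} hit every group.
The groups C, D are pairwise disjoint, so any hitting set needs a separate item for each — at least 2. Hence 2 is optimal.

2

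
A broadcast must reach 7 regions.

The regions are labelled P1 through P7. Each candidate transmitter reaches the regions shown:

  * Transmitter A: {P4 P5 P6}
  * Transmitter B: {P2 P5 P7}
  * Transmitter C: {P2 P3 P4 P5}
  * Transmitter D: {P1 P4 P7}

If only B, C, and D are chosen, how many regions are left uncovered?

Union of B, C, D = {P1, P2, P3, P4, P5, P7}.
Not covered: P6 — 1 region.

1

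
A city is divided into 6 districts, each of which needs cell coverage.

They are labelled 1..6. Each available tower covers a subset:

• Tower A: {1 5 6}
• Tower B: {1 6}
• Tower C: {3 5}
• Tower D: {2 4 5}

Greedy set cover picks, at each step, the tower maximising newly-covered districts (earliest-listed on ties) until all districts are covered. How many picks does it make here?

Greedy: pick A (covers 3 new) → pick D (covers 2 new) → pick C (covers 1 new). Total picks: 3.

3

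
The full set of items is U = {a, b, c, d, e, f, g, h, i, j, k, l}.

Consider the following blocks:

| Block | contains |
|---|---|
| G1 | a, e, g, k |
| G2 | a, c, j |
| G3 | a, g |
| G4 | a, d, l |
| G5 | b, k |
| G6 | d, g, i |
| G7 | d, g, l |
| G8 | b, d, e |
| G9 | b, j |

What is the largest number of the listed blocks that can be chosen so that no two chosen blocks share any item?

G2, G5, G6 are pairwise disjoint (G2={a,c,j}; G5={b,k}; G6={d,g,i}).
Every remaining block overlaps one of these, and no 4 of the listed blocks are pairwise disjoint, so 3 is the maximum.

3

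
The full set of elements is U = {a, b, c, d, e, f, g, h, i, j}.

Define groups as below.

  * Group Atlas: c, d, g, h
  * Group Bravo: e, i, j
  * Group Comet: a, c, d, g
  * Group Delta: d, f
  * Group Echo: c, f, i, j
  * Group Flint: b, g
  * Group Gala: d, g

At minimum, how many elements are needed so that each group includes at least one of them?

The 3 elements {b, d, i} hit every group.
The groups Bravo, Delta, Flint are pairwise disjoint, so any hitting set needs a separate element for each — at least 3. Hence 3 is optimal.

3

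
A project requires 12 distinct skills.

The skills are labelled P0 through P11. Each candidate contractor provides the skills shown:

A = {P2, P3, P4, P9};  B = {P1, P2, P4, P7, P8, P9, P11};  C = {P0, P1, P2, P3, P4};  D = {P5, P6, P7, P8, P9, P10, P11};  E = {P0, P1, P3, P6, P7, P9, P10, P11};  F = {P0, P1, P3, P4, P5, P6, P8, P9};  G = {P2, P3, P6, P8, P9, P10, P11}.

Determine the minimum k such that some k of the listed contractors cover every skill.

Take {C, D}. Their union is {P0, P1, P2, P3, P4, P5, P6, P7, P8, P9, P10, P11}, which is all 12 skills.
No single contractor has all 12 skills (the largest, E, has 8), so 2 is optimal.

2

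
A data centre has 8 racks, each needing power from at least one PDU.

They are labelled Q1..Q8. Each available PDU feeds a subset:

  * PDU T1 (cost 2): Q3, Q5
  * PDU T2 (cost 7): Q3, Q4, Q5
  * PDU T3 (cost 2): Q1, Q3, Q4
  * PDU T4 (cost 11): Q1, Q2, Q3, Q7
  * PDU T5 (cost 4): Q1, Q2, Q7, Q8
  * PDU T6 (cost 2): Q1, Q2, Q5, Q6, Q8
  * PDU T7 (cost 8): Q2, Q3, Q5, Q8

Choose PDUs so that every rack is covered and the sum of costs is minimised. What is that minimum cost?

8

T3, T5, T6 together cover every rack (T3 ∪ T5 ∪ T6 = {Q1, Q2, Q3, Q4, Q5, Q6, Q7, Q8}); total cost 2 + 4 + 2 = 8.
No covering selection has total cost below 8.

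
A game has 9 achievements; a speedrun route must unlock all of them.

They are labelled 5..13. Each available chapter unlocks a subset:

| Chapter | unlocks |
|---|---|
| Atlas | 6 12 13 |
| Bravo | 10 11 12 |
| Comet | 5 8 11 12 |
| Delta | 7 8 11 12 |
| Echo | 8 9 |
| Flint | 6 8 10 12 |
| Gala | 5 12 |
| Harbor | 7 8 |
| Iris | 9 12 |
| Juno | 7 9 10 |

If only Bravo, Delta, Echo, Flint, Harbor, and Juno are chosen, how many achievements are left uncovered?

Union of Bravo, Delta, Echo, Flint, Harbor, Juno = {6, 7, 8, 9, 10, 11, 12}.
Not covered: 5, 13 — 2 achievements.

2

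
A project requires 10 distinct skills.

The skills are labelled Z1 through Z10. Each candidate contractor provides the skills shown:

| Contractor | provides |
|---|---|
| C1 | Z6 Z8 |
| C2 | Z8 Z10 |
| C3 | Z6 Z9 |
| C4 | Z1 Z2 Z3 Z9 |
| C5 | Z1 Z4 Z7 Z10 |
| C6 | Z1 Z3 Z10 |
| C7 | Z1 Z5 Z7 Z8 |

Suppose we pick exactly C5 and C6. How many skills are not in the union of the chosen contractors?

5

Union of C5, C6 = {Z1, Z3, Z4, Z7, Z10}.
Not covered: Z2, Z5, Z6, Z8, Z9 — 5 skills.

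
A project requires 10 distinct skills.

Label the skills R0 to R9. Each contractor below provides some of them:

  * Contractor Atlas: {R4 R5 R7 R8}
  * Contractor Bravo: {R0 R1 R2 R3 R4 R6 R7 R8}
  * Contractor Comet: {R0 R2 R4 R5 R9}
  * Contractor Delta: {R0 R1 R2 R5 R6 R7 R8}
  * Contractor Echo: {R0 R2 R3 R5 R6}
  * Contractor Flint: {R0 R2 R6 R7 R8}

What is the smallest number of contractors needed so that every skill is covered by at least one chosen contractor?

Bravo and Comet together: Bravo ∪ Comet = {R0, R1, R2, R3, R4, R5, R6, R7, R8, R9} — every skill is covered.
No single contractor has all 10 skills (the largest, Bravo, has 8), so 2 is optimal.

2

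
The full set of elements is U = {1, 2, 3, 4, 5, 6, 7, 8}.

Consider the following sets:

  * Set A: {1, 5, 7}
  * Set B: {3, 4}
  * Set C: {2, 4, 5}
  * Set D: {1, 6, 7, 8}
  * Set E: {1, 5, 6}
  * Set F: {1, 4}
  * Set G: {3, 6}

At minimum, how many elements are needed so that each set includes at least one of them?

H = {4, 6, 7} meets every set (each contains at least one member of H), and |H| = 3.
No choice of 2 elements meets every set, so 3 is the minimum.

3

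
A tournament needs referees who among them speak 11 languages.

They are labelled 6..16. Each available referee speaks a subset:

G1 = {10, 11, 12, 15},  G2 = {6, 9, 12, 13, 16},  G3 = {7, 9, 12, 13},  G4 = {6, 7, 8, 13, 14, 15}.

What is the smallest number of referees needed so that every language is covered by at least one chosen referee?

Take {G1, G2, G4}. Their union is {6, 7, 8, 9, 10, 11, 12, 13, 14, 15, 16}, which is all 11 languages.
Only G4 contains 8, so G4 is forced; the remaining 5 languages need at least 2 more referees (each remaining referee adds at most 3) — so at least 3 referees are needed, and 3 is optimal.

3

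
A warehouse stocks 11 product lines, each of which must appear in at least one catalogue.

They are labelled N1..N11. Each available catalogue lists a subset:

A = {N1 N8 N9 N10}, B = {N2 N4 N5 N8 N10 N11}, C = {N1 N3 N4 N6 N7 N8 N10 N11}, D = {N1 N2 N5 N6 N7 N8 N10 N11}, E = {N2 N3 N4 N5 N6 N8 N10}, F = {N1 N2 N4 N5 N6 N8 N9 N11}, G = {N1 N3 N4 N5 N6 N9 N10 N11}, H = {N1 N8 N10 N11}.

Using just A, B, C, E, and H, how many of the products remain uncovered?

Union of A, B, C, E, H = {N1, N2, N3, N4, N5, N6, N7, N8, N9, N10, N11} — that's every product, so 0 are uncovered.

0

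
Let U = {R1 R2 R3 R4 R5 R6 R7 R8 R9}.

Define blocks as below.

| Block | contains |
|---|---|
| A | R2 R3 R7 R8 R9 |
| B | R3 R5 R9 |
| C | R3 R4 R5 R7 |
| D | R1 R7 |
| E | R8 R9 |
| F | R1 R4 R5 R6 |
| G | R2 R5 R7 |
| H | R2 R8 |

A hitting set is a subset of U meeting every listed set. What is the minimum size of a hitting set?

The 3 elements {R1, R5, R8} hit every block.
The blocks B, D, H are pairwise disjoint, so any hitting set needs a separate element for each — at least 3. Hence 3 is optimal.

3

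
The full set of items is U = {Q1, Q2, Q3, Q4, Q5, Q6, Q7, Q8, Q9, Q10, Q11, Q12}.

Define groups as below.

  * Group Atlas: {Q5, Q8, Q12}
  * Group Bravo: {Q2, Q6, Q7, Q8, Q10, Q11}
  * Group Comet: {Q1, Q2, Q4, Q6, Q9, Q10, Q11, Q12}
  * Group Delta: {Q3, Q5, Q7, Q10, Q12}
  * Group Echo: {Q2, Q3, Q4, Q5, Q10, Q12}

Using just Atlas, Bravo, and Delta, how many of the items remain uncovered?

Union of Atlas, Bravo, Delta = {Q2, Q3, Q5, Q6, Q7, Q8, Q10, Q11, Q12}.
Not covered: Q1, Q4, Q9 — 3 items.

3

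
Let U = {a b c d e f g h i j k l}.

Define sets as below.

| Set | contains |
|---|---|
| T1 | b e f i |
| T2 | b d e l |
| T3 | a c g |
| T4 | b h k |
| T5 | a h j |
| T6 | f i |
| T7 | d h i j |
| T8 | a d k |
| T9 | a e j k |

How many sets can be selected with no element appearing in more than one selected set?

T3, T4, T6 are pairwise disjoint (T3={a,c,g}; T4={b,h,k}; T6={f,i}).
Every remaining set overlaps one of these, and no 4 of the listed sets are pairwise disjoint, so 3 is the maximum.

3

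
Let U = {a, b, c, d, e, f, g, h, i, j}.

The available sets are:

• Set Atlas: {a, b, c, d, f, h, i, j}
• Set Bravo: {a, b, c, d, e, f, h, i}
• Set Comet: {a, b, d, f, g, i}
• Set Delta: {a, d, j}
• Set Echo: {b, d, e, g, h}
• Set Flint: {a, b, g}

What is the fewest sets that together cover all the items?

2

Atlas and Echo cover everything between them: the union {a, b, c, d, e, f, g, h, i, j} is all of U.
No single set has all 10 items (the largest, Atlas, has 8), so 2 is optimal.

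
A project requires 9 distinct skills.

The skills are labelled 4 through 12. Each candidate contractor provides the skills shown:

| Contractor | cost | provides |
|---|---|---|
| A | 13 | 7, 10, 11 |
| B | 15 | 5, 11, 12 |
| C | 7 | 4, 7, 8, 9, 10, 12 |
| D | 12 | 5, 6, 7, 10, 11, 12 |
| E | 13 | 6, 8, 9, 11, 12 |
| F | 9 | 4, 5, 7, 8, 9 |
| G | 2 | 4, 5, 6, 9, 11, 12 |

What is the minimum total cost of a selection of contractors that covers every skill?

C, G together cover every skill (C ∪ G = {4, 5, 6, 7, 8, 9, 10, 11, 12}); total cost 7 + 2 = 9.
No covering selection has total cost below 9.

9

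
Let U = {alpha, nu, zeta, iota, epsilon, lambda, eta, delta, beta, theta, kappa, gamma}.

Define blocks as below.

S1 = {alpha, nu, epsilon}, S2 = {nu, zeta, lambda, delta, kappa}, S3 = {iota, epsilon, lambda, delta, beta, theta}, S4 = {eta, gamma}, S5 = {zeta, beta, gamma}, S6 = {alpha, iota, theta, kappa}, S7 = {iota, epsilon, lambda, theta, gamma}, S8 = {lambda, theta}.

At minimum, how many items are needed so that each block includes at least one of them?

H = {nu, theta, gamma} meets every block (each contains at least one member of H), and |H| = 3.
The blocks S1, S5, S8 are pairwise disjoint, so any hitting set needs a separate item for each — at least 3. Hence 3 is optimal.

3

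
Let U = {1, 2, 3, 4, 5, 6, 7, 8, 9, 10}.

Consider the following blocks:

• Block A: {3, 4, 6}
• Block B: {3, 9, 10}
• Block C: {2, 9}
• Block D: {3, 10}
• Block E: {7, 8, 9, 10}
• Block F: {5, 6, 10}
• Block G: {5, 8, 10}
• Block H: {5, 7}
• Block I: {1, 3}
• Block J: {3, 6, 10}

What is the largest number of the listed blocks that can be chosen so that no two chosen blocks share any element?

C, F, I are pairwise disjoint (C={2,9}; F={5,6,10}; I={1,3}).
Every remaining block overlaps one of these, and no 4 of the listed blocks are pairwise disjoint, so 3 is the maximum.

3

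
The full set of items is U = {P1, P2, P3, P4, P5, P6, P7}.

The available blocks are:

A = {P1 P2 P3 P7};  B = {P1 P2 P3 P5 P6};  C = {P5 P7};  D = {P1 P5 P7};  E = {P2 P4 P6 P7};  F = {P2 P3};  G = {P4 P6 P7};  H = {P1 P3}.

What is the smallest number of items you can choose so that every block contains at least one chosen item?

T = {P3, P7} meets every block (each contains at least one member of T), and |T| = 2.
The blocks C, F are pairwise disjoint, so any hitting set needs a separate item for each — at least 2. Hence 2 is optimal.

2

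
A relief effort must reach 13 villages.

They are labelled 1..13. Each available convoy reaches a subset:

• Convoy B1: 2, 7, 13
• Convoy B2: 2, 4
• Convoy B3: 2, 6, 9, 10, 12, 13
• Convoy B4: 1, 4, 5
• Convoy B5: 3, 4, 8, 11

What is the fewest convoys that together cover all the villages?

4

B1 and B3 and B4 and B5 together: B1 ∪ B3 ∪ B4 ∪ B5 = {1, 2, 3, 4, 5, 6, 7, 8, 9, 10, 11, 12, 13} — every village is covered.
Only B1 contains 7, so B1 is forced; the remaining 10 villages need at least 3 more convoys (each remaining convoy adds at most 4) — so at least 4 convoys are needed, and 4 is optimal.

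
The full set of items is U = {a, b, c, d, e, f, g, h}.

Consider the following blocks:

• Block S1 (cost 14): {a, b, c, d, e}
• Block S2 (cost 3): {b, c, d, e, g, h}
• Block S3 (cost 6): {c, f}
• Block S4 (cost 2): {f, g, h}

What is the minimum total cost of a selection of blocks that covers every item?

16

S1, S4 together cover every item (S1 ∪ S4 = {a, b, c, d, e, f, g, h}); total cost 14 + 2 = 16.
The greedy pick S2, S4, S1 costs 19; no covering selection beats 16.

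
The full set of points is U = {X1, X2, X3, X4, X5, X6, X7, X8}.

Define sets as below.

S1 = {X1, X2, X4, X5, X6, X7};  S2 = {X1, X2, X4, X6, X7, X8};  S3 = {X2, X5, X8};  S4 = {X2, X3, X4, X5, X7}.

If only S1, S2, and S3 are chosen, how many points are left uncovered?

1

Union of S1, S2, S3 = {X1, X2, X4, X5, X6, X7, X8}.
Not covered: X3 — 1 point.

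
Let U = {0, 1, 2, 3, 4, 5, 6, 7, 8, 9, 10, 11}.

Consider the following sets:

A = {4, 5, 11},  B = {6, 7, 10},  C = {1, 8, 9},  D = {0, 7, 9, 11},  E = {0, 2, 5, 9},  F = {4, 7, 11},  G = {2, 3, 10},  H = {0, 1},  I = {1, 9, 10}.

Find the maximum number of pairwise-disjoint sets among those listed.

A, B, H are pairwise disjoint (A={4,5,11}; B={6,7,10}; H={0,1}).
Every remaining set overlaps one of these, and no 4 of the listed sets are pairwise disjoint, so 3 is the maximum.

3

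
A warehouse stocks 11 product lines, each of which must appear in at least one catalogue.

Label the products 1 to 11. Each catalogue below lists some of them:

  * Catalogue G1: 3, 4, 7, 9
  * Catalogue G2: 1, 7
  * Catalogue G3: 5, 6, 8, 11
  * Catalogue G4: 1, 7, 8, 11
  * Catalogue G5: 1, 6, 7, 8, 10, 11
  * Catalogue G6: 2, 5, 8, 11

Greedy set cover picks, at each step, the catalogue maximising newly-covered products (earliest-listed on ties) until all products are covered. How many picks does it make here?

3

Greedy: pick G5 (covers 6 new) → pick G1 (covers 3 new) → pick G6 (covers 2 new). Total picks: 3.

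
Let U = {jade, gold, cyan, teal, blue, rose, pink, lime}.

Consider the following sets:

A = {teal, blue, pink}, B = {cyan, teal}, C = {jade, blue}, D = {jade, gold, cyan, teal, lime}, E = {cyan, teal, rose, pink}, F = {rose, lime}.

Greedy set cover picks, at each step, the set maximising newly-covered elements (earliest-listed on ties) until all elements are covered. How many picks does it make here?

3

Greedy: pick D (covers 5 new) → pick A (covers 2 new) → pick E (covers 1 new). Total picks: 3.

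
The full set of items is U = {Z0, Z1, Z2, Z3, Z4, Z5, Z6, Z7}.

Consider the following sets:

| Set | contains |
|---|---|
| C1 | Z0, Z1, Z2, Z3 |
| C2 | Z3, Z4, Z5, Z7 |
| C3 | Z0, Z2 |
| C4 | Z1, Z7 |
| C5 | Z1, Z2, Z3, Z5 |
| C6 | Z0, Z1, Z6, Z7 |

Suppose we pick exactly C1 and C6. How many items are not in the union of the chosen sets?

2

Union of C1, C6 = {Z0, Z1, Z2, Z3, Z6, Z7}.
Not covered: Z4, Z5 — 2 items.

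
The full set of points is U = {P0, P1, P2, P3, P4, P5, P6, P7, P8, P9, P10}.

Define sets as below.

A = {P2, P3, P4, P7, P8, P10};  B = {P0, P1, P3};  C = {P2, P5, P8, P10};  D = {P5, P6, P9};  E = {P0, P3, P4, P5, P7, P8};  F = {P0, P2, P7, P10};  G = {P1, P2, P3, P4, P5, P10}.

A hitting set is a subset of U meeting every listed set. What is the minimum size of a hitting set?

H = {P2, P3, P5} meets every set (each contains at least one member of H), and |H| = 3.
No choice of 2 points meets every set, so 3 is the minimum.

3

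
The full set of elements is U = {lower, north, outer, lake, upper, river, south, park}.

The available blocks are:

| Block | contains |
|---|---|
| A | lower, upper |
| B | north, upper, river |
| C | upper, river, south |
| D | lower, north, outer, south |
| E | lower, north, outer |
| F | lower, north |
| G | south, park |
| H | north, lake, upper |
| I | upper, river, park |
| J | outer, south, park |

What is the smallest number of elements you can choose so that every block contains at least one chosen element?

3

T = {north, upper, south} meets every block (each contains at least one member of T), and |T| = 3.
No choice of 2 elements meets every block, so 3 is the minimum.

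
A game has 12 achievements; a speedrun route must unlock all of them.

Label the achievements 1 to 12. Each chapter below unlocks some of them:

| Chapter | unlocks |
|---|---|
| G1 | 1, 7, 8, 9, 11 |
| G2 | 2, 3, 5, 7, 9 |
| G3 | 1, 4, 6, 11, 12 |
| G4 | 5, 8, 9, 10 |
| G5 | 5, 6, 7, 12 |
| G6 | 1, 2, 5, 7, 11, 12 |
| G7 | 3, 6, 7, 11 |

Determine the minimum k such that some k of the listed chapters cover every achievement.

G2 and G3 and G4 together: G2 ∪ G3 ∪ G4 = {1, 2, 3, 4, 5, 6, 7, 8, 9, 10, 11, 12} — every achievement is covered.
Only G3 contains 4, so G3 is forced; the remaining 7 achievements need at least 2 more chapters (each remaining chapter adds at most 5) — so at least 3 chapters are needed, and 3 is optimal.

3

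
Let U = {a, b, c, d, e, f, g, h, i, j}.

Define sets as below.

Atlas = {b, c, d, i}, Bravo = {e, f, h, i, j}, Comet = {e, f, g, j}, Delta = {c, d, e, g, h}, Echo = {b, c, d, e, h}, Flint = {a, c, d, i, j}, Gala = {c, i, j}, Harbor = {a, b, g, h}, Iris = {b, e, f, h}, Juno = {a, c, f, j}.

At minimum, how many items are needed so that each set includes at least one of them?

T = {b, d, j} meets every set (each contains at least one member of T), and |T| = 3.
No choice of 2 items meets every set, so 3 is the minimum.

3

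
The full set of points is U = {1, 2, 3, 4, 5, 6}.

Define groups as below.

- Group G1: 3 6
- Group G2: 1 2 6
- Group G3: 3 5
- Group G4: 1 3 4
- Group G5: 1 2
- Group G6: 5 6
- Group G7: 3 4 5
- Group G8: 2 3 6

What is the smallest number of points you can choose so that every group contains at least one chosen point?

H = {1, 3, 6} meets every group (each contains at least one member of H), and |H| = 3.
No choice of 2 points meets every group, so 3 is the minimum.

3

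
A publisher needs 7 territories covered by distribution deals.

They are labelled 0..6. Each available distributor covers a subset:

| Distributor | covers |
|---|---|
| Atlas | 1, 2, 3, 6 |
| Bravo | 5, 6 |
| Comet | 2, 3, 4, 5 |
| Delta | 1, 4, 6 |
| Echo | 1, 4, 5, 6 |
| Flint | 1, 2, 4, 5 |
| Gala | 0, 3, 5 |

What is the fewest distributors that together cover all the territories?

Take {Atlas, Flint, Gala}. Their union is {0, 1, 2, 3, 4, 5, 6}, which is all 7 territories.
Only Gala contains 0, so Gala is forced; the remaining 4 territories need at least 2 more distributors (each remaining distributor adds at most 3) — so at least 3 distributors are needed, and 3 is optimal.

3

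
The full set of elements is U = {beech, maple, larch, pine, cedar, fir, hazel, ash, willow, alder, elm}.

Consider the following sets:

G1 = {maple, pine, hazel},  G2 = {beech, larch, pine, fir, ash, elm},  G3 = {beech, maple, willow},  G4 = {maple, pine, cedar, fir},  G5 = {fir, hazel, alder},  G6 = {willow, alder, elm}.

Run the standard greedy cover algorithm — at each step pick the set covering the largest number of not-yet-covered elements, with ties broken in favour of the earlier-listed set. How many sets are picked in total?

Greedy: pick G2 (covers 6 new) → pick G1 (covers 2 new) → pick G6 (covers 2 new) → pick G4 (covers 1 new). Total picks: 4.

4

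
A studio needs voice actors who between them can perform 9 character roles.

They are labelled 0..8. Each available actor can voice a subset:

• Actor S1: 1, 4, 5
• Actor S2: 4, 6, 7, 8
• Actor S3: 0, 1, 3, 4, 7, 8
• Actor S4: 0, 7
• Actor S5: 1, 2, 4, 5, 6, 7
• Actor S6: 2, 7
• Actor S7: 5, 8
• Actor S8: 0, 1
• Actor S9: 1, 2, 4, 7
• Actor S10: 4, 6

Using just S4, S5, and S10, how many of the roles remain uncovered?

Union of S4, S5, S10 = {0, 1, 2, 4, 5, 6, 7}.
Not covered: 3, 8 — 2 roles.

2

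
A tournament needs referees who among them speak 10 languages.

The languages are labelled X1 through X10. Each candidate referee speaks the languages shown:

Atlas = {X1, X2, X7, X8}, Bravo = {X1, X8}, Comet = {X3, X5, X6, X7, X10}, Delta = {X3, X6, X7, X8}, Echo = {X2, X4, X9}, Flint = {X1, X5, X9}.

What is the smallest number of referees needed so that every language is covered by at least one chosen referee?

3

Take {Atlas, Comet, Echo}. Their union is {X1, X2, X3, X4, X5, X6, X7, X8, X9, X10}, which is all 10 languages.
Only Echo contains X4, so Echo is forced; the remaining 7 languages need at least 2 more referees (each remaining referee adds at most 5) — so at least 3 referees are needed, and 3 is optimal.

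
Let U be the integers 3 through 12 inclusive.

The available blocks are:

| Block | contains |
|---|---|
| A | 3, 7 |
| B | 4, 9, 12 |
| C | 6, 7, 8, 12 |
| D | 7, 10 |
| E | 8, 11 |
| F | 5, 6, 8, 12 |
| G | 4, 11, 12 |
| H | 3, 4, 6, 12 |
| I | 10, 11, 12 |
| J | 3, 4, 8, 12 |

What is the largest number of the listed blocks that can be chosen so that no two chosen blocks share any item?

3

B, D, E are pairwise disjoint (B={4,9,12}; D={7,10}; E={8,11}).
Every remaining block overlaps one of these, and no 4 of the listed blocks are pairwise disjoint, so 3 is the maximum.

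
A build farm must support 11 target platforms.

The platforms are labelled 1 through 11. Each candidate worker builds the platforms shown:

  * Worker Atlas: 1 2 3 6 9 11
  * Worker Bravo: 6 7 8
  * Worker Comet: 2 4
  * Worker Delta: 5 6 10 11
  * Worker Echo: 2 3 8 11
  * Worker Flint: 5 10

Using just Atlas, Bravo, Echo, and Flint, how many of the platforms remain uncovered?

1

Union of Atlas, Bravo, Echo, Flint = {1, 2, 3, 5, 6, 7, 8, 9, 10, 11}.
Not covered: 4 — 1 platform.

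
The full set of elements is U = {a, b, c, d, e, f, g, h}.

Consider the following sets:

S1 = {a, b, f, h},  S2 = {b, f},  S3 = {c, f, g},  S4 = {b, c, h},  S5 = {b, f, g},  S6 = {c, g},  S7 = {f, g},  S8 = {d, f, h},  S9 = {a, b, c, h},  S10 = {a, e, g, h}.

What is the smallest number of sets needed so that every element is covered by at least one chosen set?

Take {S4, S8, S10}. Their union is {a, b, c, d, e, f, g, h}, which is all 8 elements.
Only S8 contains d, so S8 is forced; the remaining 5 elements need at least 2 more sets (each remaining set adds at most 3) — so at least 3 sets are needed, and 3 is optimal.

3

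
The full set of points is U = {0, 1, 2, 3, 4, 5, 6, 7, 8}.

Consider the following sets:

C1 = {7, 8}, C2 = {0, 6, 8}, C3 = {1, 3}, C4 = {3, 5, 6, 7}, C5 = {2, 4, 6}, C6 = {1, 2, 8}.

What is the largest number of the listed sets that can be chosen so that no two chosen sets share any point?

C1, C3, C5 are pairwise disjoint (C1={7,8}; C3={1,3}; C5={2,4,6}).
Every remaining set overlaps one of these, and no 4 of the listed sets are pairwise disjoint, so 3 is the maximum.

3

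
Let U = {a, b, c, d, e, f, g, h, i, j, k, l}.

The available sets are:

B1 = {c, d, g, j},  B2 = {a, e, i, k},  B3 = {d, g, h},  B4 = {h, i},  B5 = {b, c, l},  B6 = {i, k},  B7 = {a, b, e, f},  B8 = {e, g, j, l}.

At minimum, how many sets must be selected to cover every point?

B2 and B3 and B5 and B7 and B8 together: B2 ∪ B3 ∪ B5 ∪ B7 ∪ B8 = {a, b, c, d, e, f, g, h, i, j, k, l} — every point is covered.
No 4 of the 8 sets cover everything (all 70 combinations miss at least one point), so 5 is optimal.

5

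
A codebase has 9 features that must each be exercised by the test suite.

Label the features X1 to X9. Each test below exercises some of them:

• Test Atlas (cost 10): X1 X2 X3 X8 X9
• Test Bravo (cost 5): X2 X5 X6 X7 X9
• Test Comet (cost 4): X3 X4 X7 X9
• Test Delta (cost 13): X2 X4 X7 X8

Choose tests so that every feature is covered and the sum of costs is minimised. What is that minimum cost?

19

Atlas, Bravo, Comet together cover every feature (Atlas ∪ Bravo ∪ Comet = {X1, X2, X3, X4, X5, X6, X7, X8, X9}); total cost 10 + 5 + 4 = 19.
No covering selection has total cost below 19.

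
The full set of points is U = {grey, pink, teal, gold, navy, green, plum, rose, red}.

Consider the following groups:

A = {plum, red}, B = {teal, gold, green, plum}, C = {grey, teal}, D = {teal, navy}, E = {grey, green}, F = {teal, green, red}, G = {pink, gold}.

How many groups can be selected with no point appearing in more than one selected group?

A, D, E, G are pairwise disjoint (A={plum,red}; D={teal,navy}; E={grey,green}; G={pink,gold}).
Every remaining group overlaps one of these, and no 5 of the listed groups are pairwise disjoint, so 4 is the maximum.

4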